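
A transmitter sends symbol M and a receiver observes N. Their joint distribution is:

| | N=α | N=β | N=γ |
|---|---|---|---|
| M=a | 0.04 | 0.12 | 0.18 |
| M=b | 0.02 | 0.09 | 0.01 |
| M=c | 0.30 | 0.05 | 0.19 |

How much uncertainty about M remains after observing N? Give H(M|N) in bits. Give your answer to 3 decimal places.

Marginals: p(M) = (0.3400, 0.1200, 0.5400), p(N) = (0.3600, 0.2600, 0.3800).
H(M|N) = Σ p(N) · H(M|N=·).
  N=α: p=0.3600, H(M|N=α) = 0.8031
  N=β: p=0.2600, H(M|N=β) = 1.5020
  N=γ: p=0.3800, H(M|N=γ) = 1.1487
Weighted sum = 1.116 bits.

1.116 bits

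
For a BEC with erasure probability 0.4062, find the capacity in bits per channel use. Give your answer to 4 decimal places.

0.5938 bits

Binary erasure channel: capacity C = 1 − ε.
C = 1 − 0.4062 = 0.5938 bits per channel use.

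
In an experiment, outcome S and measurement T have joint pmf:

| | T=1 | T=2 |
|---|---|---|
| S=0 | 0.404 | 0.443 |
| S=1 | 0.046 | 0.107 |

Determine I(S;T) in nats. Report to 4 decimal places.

0.0084 nats

Marginals: p(S) = (0.8470, 0.1530), p(T) = (0.4500, 0.5500).
I(S;T) = H(S) + H(T) − H(S,T).
H(S) = 0.4279, H(T) = 0.6881, H(S,T) = 1.1076.
I(S;T) = 0.4279 + 0.6881 − 1.1076 = 0.0084 nats.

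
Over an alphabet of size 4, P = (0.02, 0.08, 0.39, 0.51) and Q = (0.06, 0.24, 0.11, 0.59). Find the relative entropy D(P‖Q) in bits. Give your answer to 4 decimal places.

0.4464 bits

D(P‖Q) = Σ p·log₂(p/q).
  0.02·log₂(0.02/0.06) = -0.03170
  0.08·log₂(0.08/0.24) = -0.12680
  0.39·log₂(0.39/0.11) = 0.71213
  0.51·log₂(0.51/0.59) = -0.10721
D(P‖Q) = 0.4464 bits.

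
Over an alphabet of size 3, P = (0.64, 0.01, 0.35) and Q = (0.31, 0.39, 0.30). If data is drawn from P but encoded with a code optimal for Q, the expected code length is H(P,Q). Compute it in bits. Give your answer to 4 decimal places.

1.7029 bits

H(P,Q) = −Σ p·log₂ q.
  −0.64·log₂(0.31) = 1.08138
  −0.01·log₂(0.39) = 0.01358
  −0.35·log₂(0.30) = 0.60794
H(P,Q) = 1.7029 bits.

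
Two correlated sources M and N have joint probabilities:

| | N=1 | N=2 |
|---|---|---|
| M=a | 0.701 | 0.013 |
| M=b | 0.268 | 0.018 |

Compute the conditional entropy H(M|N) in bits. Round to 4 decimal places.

0.8548 bits

Chain rule: H(M|N) = H(M,N) − H(N).
Marginals: p(M) = (0.7140, 0.2860), p(N) = (0.9690, 0.0310).
H(M,N) = 1.0542 bits; H(N) = 0.1994 bits.
H(M|N) = 1.0542 − 0.1994 = 0.8548 bits.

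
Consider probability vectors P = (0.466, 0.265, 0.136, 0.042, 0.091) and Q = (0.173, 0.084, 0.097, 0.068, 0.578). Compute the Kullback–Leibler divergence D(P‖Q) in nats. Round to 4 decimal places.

D(P‖Q) = Σ p·ln(p/q).
  0.466·ln(0.466/0.173) = 0.46176
  0.265·ln(0.265/0.084) = 0.30446
  0.136·ln(0.136/0.097) = 0.04596
  0.042·ln(0.042/0.068) = -0.02024
  0.091·ln(0.091/0.578) = -0.16823
D(P‖Q) = 0.6237 nats.

0.6237 nats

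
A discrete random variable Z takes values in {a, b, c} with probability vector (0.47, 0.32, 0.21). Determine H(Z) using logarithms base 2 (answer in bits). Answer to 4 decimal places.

H(Z) = −Σ p·log₂ p.
  −(0.47)·log₂(0.47) = 0.51196
  −(0.32)·log₂(0.32) = 0.52603
  −(0.21)·log₂(0.21) = 0.47282
Sum: 0.51196 + 0.52603 + 0.47282 = 1.5108 bits.

1.5108 bits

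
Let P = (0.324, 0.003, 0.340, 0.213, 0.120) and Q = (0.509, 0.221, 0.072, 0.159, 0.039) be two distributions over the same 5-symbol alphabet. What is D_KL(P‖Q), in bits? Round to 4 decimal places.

0.8161 bits

D(P‖Q) = Σ p·log₂(p/q).
  0.324·log₂(0.324/0.509) = -0.21114
  0.003·log₂(0.003/0.221) = -0.01861
  0.340·log₂(0.340/0.072) = 0.76142
  0.213·log₂(0.213/0.159) = 0.08985
  0.120·log₂(0.120/0.039) = 0.19458
D(P‖Q) = 0.8161 bits.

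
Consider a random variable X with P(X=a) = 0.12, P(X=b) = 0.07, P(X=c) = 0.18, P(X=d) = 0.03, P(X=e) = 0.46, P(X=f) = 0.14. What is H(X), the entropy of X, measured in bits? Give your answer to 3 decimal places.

2.145 bits

H(X) = −Σ p·log₂ p.
  −(0.12)·log₂(0.12) = 0.3671
  −(0.07)·log₂(0.07) = 0.2686
  −(0.18)·log₂(0.18) = 0.4453
  −(0.03)·log₂(0.03) = 0.1518
  −(0.46)·log₂(0.46) = 0.5153
  −(0.14)·log₂(0.14) = 0.3971
Sum: 0.3671 + 0.2686 + 0.4453 + 0.1518 + 0.5153 + 0.3971 = 2.145 bits.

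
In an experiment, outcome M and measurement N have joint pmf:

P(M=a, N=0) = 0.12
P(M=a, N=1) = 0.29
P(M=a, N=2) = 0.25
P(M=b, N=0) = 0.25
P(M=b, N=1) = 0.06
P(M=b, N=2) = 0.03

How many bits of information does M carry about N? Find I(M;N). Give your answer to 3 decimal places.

0.220 bits

Marginals: p(M) = (0.6600, 0.3400), p(N) = (0.3700, 0.3500, 0.2800).
I(M;N) = H(M) + H(N) − H(M,N).
H(M) = 0.9248, H(N) = 1.5751, H(M,N) = 2.2803.
I(M;N) = 0.9248 + 1.5751 − 2.2803 = 0.220 bits.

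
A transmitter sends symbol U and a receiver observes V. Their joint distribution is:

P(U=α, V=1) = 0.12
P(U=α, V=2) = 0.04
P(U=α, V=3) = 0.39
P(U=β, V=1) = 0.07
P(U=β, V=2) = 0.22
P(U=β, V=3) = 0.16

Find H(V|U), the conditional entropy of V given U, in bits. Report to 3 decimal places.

Chain rule: H(V|U) = H(U,V) − H(U).
Marginals: p(U) = (0.5500, 0.4500), p(V) = (0.1900, 0.2600, 0.5500).
H(U,V) = 2.2548 bits; H(U) = 0.9928 bits.
H(V|U) = 2.2548 − 0.9928 = 1.262 bits.

1.262 bits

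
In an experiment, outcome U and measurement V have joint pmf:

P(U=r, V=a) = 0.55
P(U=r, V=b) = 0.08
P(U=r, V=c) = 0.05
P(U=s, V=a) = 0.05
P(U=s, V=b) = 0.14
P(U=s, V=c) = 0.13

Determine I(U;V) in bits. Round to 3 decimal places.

Marginals: p(U) = (0.6800, 0.3200), p(V) = (0.6000, 0.2200, 0.1800).
I(U;V) = H(U) + H(V) − H(U,V).
H(U) = 0.9044, H(V) = 1.3681, H(U,V) = 1.9778.
I(U;V) = 0.9044 + 1.3681 − 1.9778 = 0.295 bits.

0.295 bits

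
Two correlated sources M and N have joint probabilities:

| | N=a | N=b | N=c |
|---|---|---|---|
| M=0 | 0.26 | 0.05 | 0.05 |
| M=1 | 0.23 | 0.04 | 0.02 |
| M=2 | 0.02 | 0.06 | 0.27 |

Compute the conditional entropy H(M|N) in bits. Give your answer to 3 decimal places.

1.155 bits

Marginals: p(M) = (0.3600, 0.2900, 0.3500), p(N) = (0.5100, 0.1500, 0.3400).
H(M|N) = Σ p(N) · H(M|N=·).
  N=a: p=0.5100, H(M|N=a) = 1.1969
  N=b: p=0.1500, H(M|N=b) = 1.5656
  N=c: p=0.3400, H(M|N=c) = 0.9112
Weighted sum = 1.155 bits.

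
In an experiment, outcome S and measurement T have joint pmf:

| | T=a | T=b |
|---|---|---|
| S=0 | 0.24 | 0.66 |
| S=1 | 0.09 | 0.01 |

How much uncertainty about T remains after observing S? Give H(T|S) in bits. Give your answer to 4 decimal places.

0.7999 bits

Chain rule: H(T|S) = H(S,T) − H(S).
Marginals: p(S) = (0.9000, 0.1000), p(T) = (0.3300, 0.6700).
H(S,T) = 1.2689 bits; H(S) = 0.4690 bits.
H(T|S) = 1.2689 − 0.4690 = 0.7999 bits.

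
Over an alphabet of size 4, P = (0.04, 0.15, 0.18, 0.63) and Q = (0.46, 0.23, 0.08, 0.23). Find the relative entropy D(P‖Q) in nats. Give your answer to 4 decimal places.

0.6190 nats

D(P‖Q) = Σ p·ln(p/q).
  0.04·ln(0.04/0.46) = -0.09769
  0.15·ln(0.15/0.23) = -0.06412
  0.18·ln(0.18/0.08) = 0.14597
  0.63·ln(0.63/0.23) = 0.63481
D(P‖Q) = 0.6190 nats.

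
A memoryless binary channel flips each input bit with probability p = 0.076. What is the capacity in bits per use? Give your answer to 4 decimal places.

Binary symmetric channel: C = 1 − h₂(ε) where h₂ is the binary entropy function.
h₂(0.076) = −0.076·log₂0.076 − 0.924·log₂0.924 = 0.3879.
C = 1 − 0.3879 = 0.6121 bits per channel use.

0.6121 bits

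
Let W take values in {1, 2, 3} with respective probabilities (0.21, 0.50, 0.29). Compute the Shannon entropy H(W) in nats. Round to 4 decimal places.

1.0333 nats

H(W) = −Σ p·ln p.
  −(0.21)·ln(0.21) = 0.32774
  −(0.50)·ln(0.50) = 0.34657
  −(0.29)·ln(0.29) = 0.35898
Sum: 0.32774 + 0.34657 + 0.35898 = 1.0333 nats.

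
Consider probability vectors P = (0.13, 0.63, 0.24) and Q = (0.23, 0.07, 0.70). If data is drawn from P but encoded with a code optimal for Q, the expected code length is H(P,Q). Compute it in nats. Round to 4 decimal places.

1.9520 nats

H(P,Q) = −Σ p·ln q.
  −0.13·ln(0.23) = 0.19106
  −0.63·ln(0.07) = 1.67533
  −0.24·ln(0.70) = 0.08560
H(P,Q) = 1.9520 nats.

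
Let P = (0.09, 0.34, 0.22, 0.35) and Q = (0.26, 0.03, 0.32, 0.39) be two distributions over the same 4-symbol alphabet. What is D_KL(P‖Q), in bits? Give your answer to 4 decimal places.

0.8795 bits

D(P‖Q) = Σ p·log₂(p/q).
  0.09·log₂(0.09/0.26) = -0.13775
  0.34·log₂(0.34/0.03) = 1.19085
  0.22·log₂(0.22/0.32) = -0.11893
  0.35·log₂(0.35/0.39) = -0.05464
D(P‖Q) = 0.8795 bits.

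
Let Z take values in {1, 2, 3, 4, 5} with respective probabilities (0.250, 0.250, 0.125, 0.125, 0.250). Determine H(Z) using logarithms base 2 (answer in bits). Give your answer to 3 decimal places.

H(Z) = −Σ p·log₂ p.
  −(0.250)·log₂(0.250) = 0.5000
  −(0.250)·log₂(0.250) = 0.5000
  −(0.125)·log₂(0.125) = 0.3750
  −(0.125)·log₂(0.125) = 0.3750
  −(0.250)·log₂(0.250) = 0.5000
Sum: 0.5000 + 0.5000 + 0.3750 + 0.3750 + 0.5000 = 2.250 bits.

2.250 bits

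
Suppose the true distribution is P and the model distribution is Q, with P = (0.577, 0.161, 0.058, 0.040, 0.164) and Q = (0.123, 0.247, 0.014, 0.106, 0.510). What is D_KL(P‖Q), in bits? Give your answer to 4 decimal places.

0.9815 bits

D(P‖Q) = Σ p·log₂(p/q).
  0.577·log₂(0.577/0.123) = 1.28666
  0.161·log₂(0.161/0.247) = -0.09941
  0.058·log₂(0.058/0.014) = 0.11894
  0.040·log₂(0.040/0.106) = -0.05624
  0.164·log₂(0.164/0.510) = -0.26844
D(P‖Q) = 0.9815 bits.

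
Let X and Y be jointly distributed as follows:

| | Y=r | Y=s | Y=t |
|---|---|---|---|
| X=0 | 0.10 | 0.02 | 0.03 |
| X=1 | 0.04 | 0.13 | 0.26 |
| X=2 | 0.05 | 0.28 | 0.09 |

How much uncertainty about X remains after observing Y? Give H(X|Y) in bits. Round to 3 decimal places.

1.204 bits

Chain rule: H(X|Y) = H(X,Y) − H(Y).
Marginals: p(X) = (0.1500, 0.4300, 0.4200), p(Y) = (0.1900, 0.4300, 0.3800).
H(X,Y) = 2.7135 bits; H(Y) = 1.5092 bits.
H(X|Y) = 2.7135 − 1.5092 = 1.204 bits.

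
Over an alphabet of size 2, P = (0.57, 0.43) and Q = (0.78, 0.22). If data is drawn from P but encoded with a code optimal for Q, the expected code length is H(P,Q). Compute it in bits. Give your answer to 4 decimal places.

H(P,Q) = −Σ p·log₂ q.
  −0.57·log₂(0.78) = 0.20432
  −0.43·log₂(0.22) = 0.93930
H(P,Q) = 1.1436 bits.

1.1436 bits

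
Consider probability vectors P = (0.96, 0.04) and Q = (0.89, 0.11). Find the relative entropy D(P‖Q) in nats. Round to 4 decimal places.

0.0322 nats

D(P‖Q) = Σ p·ln(p/q).
  0.96·ln(0.96/0.89) = 0.07268
  0.04·ln(0.04/0.11) = -0.04046
D(P‖Q) = 0.0322 nats.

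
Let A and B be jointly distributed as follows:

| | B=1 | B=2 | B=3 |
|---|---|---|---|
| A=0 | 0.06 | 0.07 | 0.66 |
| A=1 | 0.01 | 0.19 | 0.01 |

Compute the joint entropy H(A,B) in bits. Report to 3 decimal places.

1.496 bits

H(A,B) = −Σ p(x,y)·log₂ p(x,y) over all 6 cells.
  cell (0,1): −0.06·log₂0.06 = 0.2435
  cell (0,2): −0.07·log₂0.07 = 0.2686
  cell (0,3): −0.66·log₂0.66 = 0.3956
  cell (1,1): −0.01·log₂0.01 = 0.0664
  cell (1,2): −0.19·log₂0.19 = 0.4552
  cell (1,3): −0.01·log₂0.01 = 0.0664
Sum = 1.496 bits.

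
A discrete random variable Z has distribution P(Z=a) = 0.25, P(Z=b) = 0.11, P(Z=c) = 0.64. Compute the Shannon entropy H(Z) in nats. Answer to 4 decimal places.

H(Z) = −Σ p·ln p.
  −(0.25)·ln(0.25) = 0.34657
  −(0.11)·ln(0.11) = 0.24280
  −(0.64)·ln(0.64) = 0.28562
Sum: 0.34657 + 0.24280 + 0.28562 = 0.8750 nats.

0.8750 nats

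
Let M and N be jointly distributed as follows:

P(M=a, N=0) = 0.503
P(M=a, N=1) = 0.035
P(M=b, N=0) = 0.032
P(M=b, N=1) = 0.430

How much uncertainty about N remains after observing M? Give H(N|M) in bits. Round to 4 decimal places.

Marginals: p(M) = (0.5380, 0.4620), p(N) = (0.5350, 0.4650).
H(N|M) = Σ p(M) · H(N|M=·).
  M=a: p=0.5380, H(N|M=a) = 0.3472
  M=b: p=0.4620, H(N|M=b) = 0.3632
Weighted sum = 0.3546 bits.

0.3546 bits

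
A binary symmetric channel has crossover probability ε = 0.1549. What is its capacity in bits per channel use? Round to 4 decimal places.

0.3780 bits

Binary symmetric channel: C = 1 − h₂(ε) where h₂ is the binary entropy function.
h₂(0.1549) = −0.1549·log₂0.1549 − 0.8451·log₂0.8451 = 0.6220.
C = 1 − 0.6220 = 0.3780 bits per channel use.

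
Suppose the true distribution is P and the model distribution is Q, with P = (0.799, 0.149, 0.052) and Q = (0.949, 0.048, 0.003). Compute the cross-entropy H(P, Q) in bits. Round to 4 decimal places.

H(P,Q) = −Σ p·log₂ q.
  −0.799·log₂(0.949) = 0.06034
  −0.149·log₂(0.048) = 0.65274
  −0.052·log₂(0.003) = 0.43580
H(P,Q) = 1.1489 bits.

1.1489 bits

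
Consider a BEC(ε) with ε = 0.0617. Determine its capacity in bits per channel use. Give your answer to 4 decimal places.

0.9383 bits

Binary erasure channel: capacity C = 1 − ε.
C = 1 − 0.0617 = 0.9383 bits per channel use.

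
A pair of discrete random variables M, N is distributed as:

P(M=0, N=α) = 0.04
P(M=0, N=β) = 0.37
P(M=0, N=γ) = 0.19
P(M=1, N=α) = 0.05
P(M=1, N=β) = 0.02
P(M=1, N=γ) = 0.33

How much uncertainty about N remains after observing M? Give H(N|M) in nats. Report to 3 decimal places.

0.733 nats

Chain rule: H(N|M) = H(M,N) − H(M).
Marginals: p(M) = (0.6000, 0.4000), p(N) = (0.0900, 0.3900, 0.5200).
H(M,N) = 1.4061 nats; H(M) = 0.6730 nats.
H(N|M) = 1.4061 − 0.6730 = 0.733 nats.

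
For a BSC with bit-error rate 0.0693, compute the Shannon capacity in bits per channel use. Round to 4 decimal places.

0.6367 bits

Binary symmetric channel: C = 1 − h₂(ε) where h₂ is the binary entropy function.
h₂(0.0693) = −0.0693·log₂0.0693 − 0.9307·log₂0.9307 = 0.3633.
C = 1 − 0.3633 = 0.6367 bits per channel use.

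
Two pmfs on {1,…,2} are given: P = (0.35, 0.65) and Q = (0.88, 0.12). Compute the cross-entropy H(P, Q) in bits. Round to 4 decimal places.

H(P,Q) = −Σ p·log₂ q.
  −0.35·log₂(0.88) = 0.06455
  −0.65·log₂(0.12) = 1.98828
H(P,Q) = 2.0528 bits.

2.0528 bits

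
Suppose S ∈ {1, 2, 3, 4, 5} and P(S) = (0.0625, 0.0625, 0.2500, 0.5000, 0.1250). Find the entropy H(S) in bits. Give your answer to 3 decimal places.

H(S) = −Σ p·log₂ p.
  −(0.0625)·log₂(0.0625) = 0.2500
  −(0.0625)·log₂(0.0625) = 0.2500
  −(0.2500)·log₂(0.2500) = 0.5000
  −(0.5000)·log₂(0.5000) = 0.5000
  −(0.1250)·log₂(0.1250) = 0.3750
Sum: 0.2500 + 0.2500 + 0.5000 + 0.5000 + 0.3750 = 1.875 bits.

1.875 bits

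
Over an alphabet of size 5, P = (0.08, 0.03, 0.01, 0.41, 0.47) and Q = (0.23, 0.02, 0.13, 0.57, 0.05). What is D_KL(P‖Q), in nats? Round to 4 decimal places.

0.8201 nats

D(P‖Q) = Σ p·ln(p/q).
  0.08·ln(0.08/0.23) = -0.08448
  0.03·ln(0.03/0.02) = 0.01216
  0.01·ln(0.01/0.13) = -0.02565
  0.41·ln(0.41/0.57) = -0.13509
  0.47·ln(0.47/0.05) = 1.05313
D(P‖Q) = 0.8201 nats.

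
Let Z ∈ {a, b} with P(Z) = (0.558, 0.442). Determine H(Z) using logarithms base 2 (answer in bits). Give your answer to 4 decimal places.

H(Z) = −Σ p·log₂ p.
  −(0.558)·log₂(0.558) = 0.46965
  −(0.442)·log₂(0.442) = 0.52062
Sum: 0.46965 + 0.52062 = 0.9903 bits.

0.9903 bits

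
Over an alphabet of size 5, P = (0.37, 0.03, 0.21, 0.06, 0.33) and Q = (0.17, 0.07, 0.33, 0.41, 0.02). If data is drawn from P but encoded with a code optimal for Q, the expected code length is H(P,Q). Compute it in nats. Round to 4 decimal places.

H(P,Q) = −Σ p·ln q.
  −0.37·ln(0.17) = 0.65562
  −0.03·ln(0.07) = 0.07978
  −0.21·ln(0.33) = 0.23282
  −0.06·ln(0.41) = 0.05350
  −0.33·ln(0.02) = 1.29097
H(P,Q) = 2.3127 nats.

2.3127 nats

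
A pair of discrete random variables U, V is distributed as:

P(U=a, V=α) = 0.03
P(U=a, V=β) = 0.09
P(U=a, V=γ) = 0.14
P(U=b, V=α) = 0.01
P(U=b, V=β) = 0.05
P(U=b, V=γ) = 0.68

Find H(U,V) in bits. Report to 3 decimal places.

H(U,V) = −Σ p(x,y)·log₂ p(x,y) over all 6 cells.
  cell (a,α): −0.03·log₂0.03 = 0.1518
  cell (a,β): −0.09·log₂0.09 = 0.3127
  cell (a,γ): −0.14·log₂0.14 = 0.3971
  cell (b,α): −0.01·log₂0.01 = 0.0664
  cell (b,β): −0.05·log₂0.05 = 0.2161
  cell (b,γ): −0.68·log₂0.68 = 0.3783
Sum = 1.522 bits.

1.522 bits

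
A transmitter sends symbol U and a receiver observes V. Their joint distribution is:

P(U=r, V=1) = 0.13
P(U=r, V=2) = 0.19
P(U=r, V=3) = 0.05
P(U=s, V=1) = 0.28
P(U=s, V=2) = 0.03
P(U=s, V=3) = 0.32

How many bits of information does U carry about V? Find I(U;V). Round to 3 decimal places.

0.243 bits

Marginals: p(U) = (0.3700, 0.6300), p(V) = (0.4100, 0.2200, 0.3700).
I(U;V) = H(U) + H(V) − H(U,V).
H(U) = 0.9507, H(V) = 1.5387, H(U,V) = 2.2460.
I(U;V) = 0.9507 + 1.5387 − 2.2460 = 0.243 bits.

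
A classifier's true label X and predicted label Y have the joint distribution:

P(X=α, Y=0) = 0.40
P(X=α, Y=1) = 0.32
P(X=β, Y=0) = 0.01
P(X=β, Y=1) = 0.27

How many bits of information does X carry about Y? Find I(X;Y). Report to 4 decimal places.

0.2007 bits

Marginals: p(X) = (0.7200, 0.2800), p(Y) = (0.4100, 0.5900).
I(X;Y) = H(X) + H(Y) − H(X,Y).
H(X) = 0.8555, H(Y) = 0.9765, H(X,Y) = 1.6313.
I(X;Y) = 0.8555 + 0.9765 − 1.6313 = 0.2007 bits.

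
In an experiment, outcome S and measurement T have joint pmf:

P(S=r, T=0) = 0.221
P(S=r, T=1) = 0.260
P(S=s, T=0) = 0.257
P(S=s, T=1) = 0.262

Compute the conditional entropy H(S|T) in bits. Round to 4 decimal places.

Marginals: p(S) = (0.4810, 0.5190), p(T) = (0.4780, 0.5220).
H(S|T) = Σ p(T) · H(S|T=·).
  T=0: p=0.4780, H(S|T=0) = 0.9959
  T=1: p=0.5220, H(S|T=1) = 1.0000
Weighted sum = 0.9980 bits.

0.9980 bits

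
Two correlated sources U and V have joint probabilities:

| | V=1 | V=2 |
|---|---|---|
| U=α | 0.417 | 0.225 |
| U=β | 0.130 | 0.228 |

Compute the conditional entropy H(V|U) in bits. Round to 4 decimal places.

0.9383 bits

Marginals: p(U) = (0.6420, 0.3580), p(V) = (0.5470, 0.4530).
H(V|U) = Σ p(U) · H(V|U=·).
  U=α: p=0.6420, H(V|U=α) = 0.9345
  U=β: p=0.3580, H(V|U=β) = 0.9452
Weighted sum = 0.9383 bits.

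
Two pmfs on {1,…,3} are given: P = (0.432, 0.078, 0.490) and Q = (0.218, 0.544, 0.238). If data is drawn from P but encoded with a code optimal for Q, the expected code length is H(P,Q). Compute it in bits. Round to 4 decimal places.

2.0326 bits

H(P,Q) = −Σ p·log₂ q.
  −0.432·log₂(0.218) = 0.94936
  −0.078·log₂(0.544) = 0.06851
  −0.490·log₂(0.238) = 1.01477
H(P,Q) = 2.0326 bits.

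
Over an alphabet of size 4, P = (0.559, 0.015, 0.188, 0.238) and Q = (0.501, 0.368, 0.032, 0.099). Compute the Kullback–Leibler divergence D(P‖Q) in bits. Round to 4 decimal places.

D(P‖Q) = Σ p·log₂(p/q).
  0.559·log₂(0.559/0.501) = 0.08834
  0.015·log₂(0.015/0.368) = -0.06925
  0.188·log₂(0.188/0.032) = 0.48026
  0.238·log₂(0.238/0.099) = 0.30118
D(P‖Q) = 0.8005 bits.

0.8005 bits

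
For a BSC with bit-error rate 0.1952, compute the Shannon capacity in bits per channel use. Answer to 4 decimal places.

0.2878 bits

Binary symmetric channel: C = 1 − h₂(ε) where h₂ is the binary entropy function.
h₂(0.1952) = −0.1952·log₂0.1952 − 0.8048·log₂0.8048 = 0.7122.
C = 1 − 0.7122 = 0.2878 bits per channel use.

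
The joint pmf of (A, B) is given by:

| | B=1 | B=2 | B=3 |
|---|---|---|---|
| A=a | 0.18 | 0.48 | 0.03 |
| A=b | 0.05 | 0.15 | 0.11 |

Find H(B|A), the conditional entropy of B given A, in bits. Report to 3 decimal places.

1.189 bits

Chain rule: H(B|A) = H(A,B) − H(A).
Marginals: p(A) = (0.6900, 0.3100), p(B) = (0.2300, 0.6300, 0.1400).
H(A,B) = 2.0823 bits; H(A) = 0.8932 bits.
H(B|A) = 2.0823 − 0.8932 = 1.189 bits.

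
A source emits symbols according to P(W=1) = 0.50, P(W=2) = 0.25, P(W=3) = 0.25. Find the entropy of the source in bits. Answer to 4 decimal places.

1.5000 bits

H(W) = −Σ p·log₂ p.
  −(0.50)·log₂(0.50) = 0.50000
  −(0.25)·log₂(0.25) = 0.50000
  −(0.25)·log₂(0.25) = 0.50000
Sum: 0.50000 + 0.50000 + 0.50000 = 1.5000 bits.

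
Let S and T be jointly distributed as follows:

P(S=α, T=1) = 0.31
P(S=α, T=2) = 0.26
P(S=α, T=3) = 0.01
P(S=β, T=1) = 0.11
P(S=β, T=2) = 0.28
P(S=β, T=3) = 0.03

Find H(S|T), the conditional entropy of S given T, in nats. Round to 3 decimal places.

0.638 nats

Marginals: p(S) = (0.5800, 0.4200), p(T) = (0.4200, 0.5400, 0.0400).
H(S|T) = Σ p(T) · H(S|T=·).
  T=1: p=0.4200, H(S|T=1) = 0.5750
  T=2: p=0.5400, H(S|T=2) = 0.6925
  T=3: p=0.0400, H(S|T=3) = 0.5623
Weighted sum = 0.638 nats.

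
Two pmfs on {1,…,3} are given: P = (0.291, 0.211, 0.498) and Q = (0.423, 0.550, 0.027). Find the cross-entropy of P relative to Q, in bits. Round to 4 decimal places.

3.1382 bits

H(P,Q) = −Σ p·log₂ q.
  −0.291·log₂(0.423) = 0.36121
  −0.211·log₂(0.550) = 0.18199
  −0.498·log₂(0.027) = 2.59503
H(P,Q) = 3.1382 bits.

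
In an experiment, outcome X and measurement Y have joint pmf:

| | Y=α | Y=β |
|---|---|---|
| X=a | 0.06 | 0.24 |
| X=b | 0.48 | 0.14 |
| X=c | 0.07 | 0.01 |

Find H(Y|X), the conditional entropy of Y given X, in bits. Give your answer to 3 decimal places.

0.738 bits

Marginals: p(X) = (0.3000, 0.6200, 0.0800), p(Y) = (0.6100, 0.3900).
H(Y|X) = Σ p(X) · H(Y|X=·).
  X=a: p=0.3000, H(Y|X=a) = 0.7219
  X=b: p=0.6200, H(Y|X=b) = 0.7706
  X=c: p=0.0800, H(Y|X=c) = 0.5436
Weighted sum = 0.738 bits.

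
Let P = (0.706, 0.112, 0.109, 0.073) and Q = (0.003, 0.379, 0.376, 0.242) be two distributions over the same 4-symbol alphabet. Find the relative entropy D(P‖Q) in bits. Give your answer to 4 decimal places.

5.0444 bits

D(P‖Q) = Σ p·log₂(p/q).
  0.706·log₂(0.706/0.003) = 5.56226
  0.112·log₂(0.112/0.379) = -0.19697
  0.109·log₂(0.109/0.376) = -0.19472
  0.073·log₂(0.073/0.242) = -0.12622
D(P‖Q) = 5.0444 bits.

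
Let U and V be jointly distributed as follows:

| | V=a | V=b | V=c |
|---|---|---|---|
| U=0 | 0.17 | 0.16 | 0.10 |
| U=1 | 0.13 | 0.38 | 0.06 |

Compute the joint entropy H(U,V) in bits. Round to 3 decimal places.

H(U,V) = −Σ p(x,y)·log₂ p(x,y) over all 6 cells.
  cell (0,a): −0.17·log₂0.17 = 0.4346
  cell (0,b): −0.16·log₂0.16 = 0.4230
  cell (0,c): −0.10·log₂0.10 = 0.3322
  cell (1,a): −0.13·log₂0.13 = 0.3826
  cell (1,b): −0.38·log₂0.38 = 0.5305
  cell (1,c): −0.06·log₂0.06 = 0.2435
Sum = 2.346 bits.

2.346 bits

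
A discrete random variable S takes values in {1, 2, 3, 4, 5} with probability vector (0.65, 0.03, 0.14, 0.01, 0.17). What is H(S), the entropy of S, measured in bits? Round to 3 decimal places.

H(S) = −Σ p·log₂ p.
  −(0.65)·log₂(0.65) = 0.4040
  −(0.03)·log₂(0.03) = 0.1518
  −(0.14)·log₂(0.14) = 0.3971
  −(0.01)·log₂(0.01) = 0.0664
  −(0.17)·log₂(0.17) = 0.4346
Sum: 0.4040 + 0.1518 + 0.3971 + 0.0664 + 0.4346 = 1.454 bits.

1.454 bits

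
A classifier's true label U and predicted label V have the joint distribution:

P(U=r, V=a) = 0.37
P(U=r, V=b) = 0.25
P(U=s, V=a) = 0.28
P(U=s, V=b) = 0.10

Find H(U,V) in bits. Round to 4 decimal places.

H(U,V) = −Σ p(x,y)·log₂ p(x,y) over all 4 cells.
  cell (r,a): −0.37·log₂0.37 = 0.53073
  cell (r,b): −0.25·log₂0.25 = 0.50000
  cell (s,a): −0.28·log₂0.28 = 0.51422
  cell (s,b): −0.10·log₂0.10 = 0.33219
Sum = 1.8771 bits.

1.8771 bits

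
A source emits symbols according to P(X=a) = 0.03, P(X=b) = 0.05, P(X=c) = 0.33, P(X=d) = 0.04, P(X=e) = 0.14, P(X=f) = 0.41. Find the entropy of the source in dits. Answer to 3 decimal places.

H(X) = −Σ p·log₁₀ p.
  −(0.03)·log₁₀(0.03) = 0.0457
  −(0.05)·log₁₀(0.05) = 0.0651
  −(0.33)·log₁₀(0.33) = 0.1589
  −(0.04)·log₁₀(0.04) = 0.0559
  −(0.14)·log₁₀(0.14) = 0.1195
  −(0.41)·log₁₀(0.41) = 0.1588
Sum: 0.0457 + 0.0651 + 0.1589 + 0.0559 + 0.1195 + 0.1588 = 0.604 dits.

0.604 dits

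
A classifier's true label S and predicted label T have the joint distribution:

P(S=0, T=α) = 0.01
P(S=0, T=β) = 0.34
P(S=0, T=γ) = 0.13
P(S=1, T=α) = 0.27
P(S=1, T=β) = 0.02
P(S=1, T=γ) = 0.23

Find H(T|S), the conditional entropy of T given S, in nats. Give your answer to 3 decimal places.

Chain rule: H(T|S) = H(S,T) − H(S).
Marginals: p(S) = (0.4800, 0.5200), p(T) = (0.2800, 0.3600, 0.3600).
H(S,T) = 1.4479 nats; H(S) = 0.6923 nats.
H(T|S) = 1.4479 − 0.6923 = 0.756 nats.

0.756 nats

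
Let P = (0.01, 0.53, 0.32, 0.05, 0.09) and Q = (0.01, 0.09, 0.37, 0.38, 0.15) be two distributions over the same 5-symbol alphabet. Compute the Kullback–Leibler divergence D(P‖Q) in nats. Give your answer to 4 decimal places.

0.7459 nats

D(P‖Q) = Σ p·ln(p/q).
  0.01·ln(0.01/0.01) = 0.00000
  0.53·ln(0.53/0.09) = 0.93973
  0.32·ln(0.32/0.37) = -0.04646
  0.05·ln(0.05/0.38) = -0.10141
  0.09·ln(0.09/0.15) = -0.04597
D(P‖Q) = 0.7459 nats.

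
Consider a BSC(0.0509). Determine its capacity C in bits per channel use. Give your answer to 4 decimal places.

Binary symmetric channel: C = 1 − h₂(ε) where h₂ is the binary entropy function.
h₂(0.0509) = −0.0509·log₂0.0509 − 0.9491·log₂0.9491 = 0.2902.
C = 1 − 0.2902 = 0.7098 bits per channel use.

0.7098 bits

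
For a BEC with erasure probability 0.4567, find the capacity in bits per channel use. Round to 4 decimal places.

0.5433 bits

Binary erasure channel: capacity C = 1 − ε.
C = 1 − 0.4567 = 0.5433 bits per channel use.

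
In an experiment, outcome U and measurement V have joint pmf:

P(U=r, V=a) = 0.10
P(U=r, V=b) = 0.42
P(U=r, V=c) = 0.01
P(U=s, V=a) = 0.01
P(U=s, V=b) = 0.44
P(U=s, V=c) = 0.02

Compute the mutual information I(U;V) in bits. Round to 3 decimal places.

Marginals: p(U) = (0.5300, 0.4700), p(V) = (0.1100, 0.8600, 0.0300).
I(U;V) = Σ p(x,y)·log₂[p(x,y)/(p(x)p(y))].
  (r,a): 0.10·log₂(1.7153) = 0.0778
  (r,b): 0.42·log₂(0.9215) = -0.0496
  (r,c): 0.01·log₂(0.6289) = -0.0067
  (s,a): 0.01·log₂(0.1934) = -0.0237
  (s,b): 0.44·log₂(1.0886) = 0.0539
  (s,c): 0.02·log₂(1.4184) = 0.0101
Sum = 0.062 bits.

0.062 bits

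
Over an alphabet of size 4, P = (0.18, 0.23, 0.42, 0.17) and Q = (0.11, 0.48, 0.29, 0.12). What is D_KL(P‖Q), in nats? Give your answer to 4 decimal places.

D(P‖Q) = Σ p·ln(p/q).
  0.18·ln(0.18/0.11) = 0.08865
  0.23·ln(0.23/0.48) = -0.16921
  0.42·ln(0.42/0.29) = 0.15556
  0.17·ln(0.17/0.12) = 0.05921
D(P‖Q) = 0.1342 nats.

0.1342 nats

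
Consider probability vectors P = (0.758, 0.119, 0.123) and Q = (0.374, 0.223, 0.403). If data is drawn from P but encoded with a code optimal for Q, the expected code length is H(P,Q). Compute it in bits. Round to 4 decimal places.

1.4944 bits

H(P,Q) = −Σ p·log₂ q.
  −0.758·log₂(0.374) = 1.07552
  −0.119·log₂(0.223) = 0.25762
  −0.123·log₂(0.403) = 0.16127
H(P,Q) = 1.4944 bits.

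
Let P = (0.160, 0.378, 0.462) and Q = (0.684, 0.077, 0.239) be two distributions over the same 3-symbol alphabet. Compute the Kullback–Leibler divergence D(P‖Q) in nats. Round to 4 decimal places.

D(P‖Q) = Σ p·ln(p/q).
  0.160·ln(0.160/0.684) = -0.23245
  0.378·ln(0.378/0.077) = 0.60143
  0.462·ln(0.462/0.239) = 0.30450
D(P‖Q) = 0.6735 nats.

0.6735 nats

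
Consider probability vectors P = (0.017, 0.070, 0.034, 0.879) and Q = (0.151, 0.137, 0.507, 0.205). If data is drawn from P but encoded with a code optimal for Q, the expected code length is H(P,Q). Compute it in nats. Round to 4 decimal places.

H(P,Q) = −Σ p·ln q.
  −0.017·ln(0.151) = 0.03214
  −0.070·ln(0.137) = 0.13914
  −0.034·ln(0.507) = 0.02309
  −0.879·ln(0.205) = 1.39299
H(P,Q) = 1.5874 nats.

1.5874 nats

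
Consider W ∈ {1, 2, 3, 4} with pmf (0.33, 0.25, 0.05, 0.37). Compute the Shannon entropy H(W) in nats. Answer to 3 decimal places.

1.230 nats

H(W) = −Σ p·ln p.
  −(0.33)·ln(0.33) = 0.3659
  −(0.25)·ln(0.25) = 0.3466
  −(0.05)·ln(0.05) = 0.1498
  −(0.37)·ln(0.37) = 0.3679
Sum: 0.3659 + 0.3466 + 0.1498 + 0.3679 = 1.230 nats.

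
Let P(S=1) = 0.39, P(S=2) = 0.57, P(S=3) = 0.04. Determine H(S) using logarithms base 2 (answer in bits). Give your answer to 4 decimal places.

H(S) = −Σ p·log₂ p.
  −(0.39)·log₂(0.39) = 0.52980
  −(0.57)·log₂(0.57) = 0.46225
  −(0.04)·log₂(0.04) = 0.18575
Sum: 0.52980 + 0.46225 + 0.18575 = 1.1778 bits.

1.1778 bits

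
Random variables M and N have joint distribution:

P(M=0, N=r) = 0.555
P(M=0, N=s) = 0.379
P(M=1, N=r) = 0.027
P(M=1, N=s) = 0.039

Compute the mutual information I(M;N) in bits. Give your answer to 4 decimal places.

Marginals: p(M) = (0.9340, 0.0660), p(N) = (0.5820, 0.4180).
I(M;N) = Σ p(x,y)·log₂[p(x,y)/(p(x)p(y))].
  (0,r): 0.555·log₂(1.0210) = 0.01664
  (0,s): 0.379·log₂(0.9708) = -0.01622
  (1,r): 0.027·log₂(0.7029) = -0.01373
  (1,s): 0.039·log₂(1.4137) = 0.01948
Sum = 0.0062 bits.

0.0062 bits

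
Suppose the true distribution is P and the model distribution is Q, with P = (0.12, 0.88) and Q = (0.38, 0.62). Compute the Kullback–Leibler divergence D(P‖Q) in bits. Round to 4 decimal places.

D(P‖Q) = Σ p·log₂(p/q).
  0.12·log₂(0.12/0.38) = -0.19956
  0.88·log₂(0.88/0.62) = 0.44461
D(P‖Q) = 0.2451 bits.

0.2451 bits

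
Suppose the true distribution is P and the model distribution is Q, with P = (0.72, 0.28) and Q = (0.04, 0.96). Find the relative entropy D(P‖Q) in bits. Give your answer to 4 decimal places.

D(P‖Q) = Σ p·log₂(p/q).
  0.72·log₂(0.72/0.04) = 3.00235
  0.28·log₂(0.28/0.96) = -0.49773
D(P‖Q) = 2.5046 bits.

2.5046 bits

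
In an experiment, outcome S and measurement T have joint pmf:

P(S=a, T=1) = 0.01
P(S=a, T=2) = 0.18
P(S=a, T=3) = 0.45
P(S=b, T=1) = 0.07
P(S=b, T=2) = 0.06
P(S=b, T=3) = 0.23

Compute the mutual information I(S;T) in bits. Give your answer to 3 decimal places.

Marginals: p(S) = (0.6400, 0.3600), p(T) = (0.0800, 0.2400, 0.6800).
I(S;T) = Σ p(x,y)·log₂[p(x,y)/(p(x)p(y))].
  (a,1): 0.01·log₂(0.1953) = -0.0236
  (a,2): 0.18·log₂(1.1719) = 0.0412
  (a,3): 0.45·log₂(1.0340) = 0.0217
  (b,1): 0.07·log₂(2.4306) = 0.0897
  (b,2): 0.06·log₂(0.6944) = -0.0316
  (b,3): 0.23·log₂(0.9395) = -0.0207
Sum = 0.077 bits.

0.077 bits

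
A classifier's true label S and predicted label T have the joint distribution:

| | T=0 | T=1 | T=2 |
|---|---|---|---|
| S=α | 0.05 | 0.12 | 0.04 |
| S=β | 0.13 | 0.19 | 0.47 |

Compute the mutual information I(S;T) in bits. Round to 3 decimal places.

Marginals: p(S) = (0.2100, 0.7900), p(T) = (0.1800, 0.3100, 0.5100).
I(S;T) = H(S) + H(T) − H(S,T).
H(S) = 0.7415, H(T) = 1.4645, H(S,T) = 2.1187.
I(S;T) = 0.7415 + 1.4645 − 2.1187 = 0.087 bits.

0.087 bits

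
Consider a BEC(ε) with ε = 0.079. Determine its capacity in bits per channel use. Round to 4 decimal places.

Binary erasure channel: capacity C = 1 − ε.
C = 1 − 0.079 = 0.9210 bits per channel use.

0.9210 bits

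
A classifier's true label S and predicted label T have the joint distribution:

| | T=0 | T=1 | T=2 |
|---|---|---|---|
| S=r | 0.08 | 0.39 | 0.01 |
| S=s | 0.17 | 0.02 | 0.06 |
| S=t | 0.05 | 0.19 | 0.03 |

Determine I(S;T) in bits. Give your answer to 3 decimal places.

Marginals: p(S) = (0.4800, 0.2500, 0.2700), p(T) = (0.3000, 0.6000, 0.1000).
I(S;T) = H(S) + H(T) − H(S,T).
H(S) = 1.5183, H(T) = 1.2955, H(S,T) = 2.5018.
I(S;T) = 1.5183 + 1.2955 − 2.5018 = 0.312 bits.

0.312 bits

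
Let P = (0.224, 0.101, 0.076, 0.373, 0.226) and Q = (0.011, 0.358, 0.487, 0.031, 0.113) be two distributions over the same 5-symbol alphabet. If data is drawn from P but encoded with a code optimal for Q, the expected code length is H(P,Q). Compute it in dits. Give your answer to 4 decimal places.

1.2843 dits

H(P,Q) = −Σ p·log₁₀ q.
  −0.224·log₁₀(0.011) = 0.43873
  −0.101·log₁₀(0.358) = 0.04506
  −0.076·log₁₀(0.487) = 0.02375
  −0.373·log₁₀(0.031) = 0.56272
  −0.226·log₁₀(0.113) = 0.21400
H(P,Q) = 1.2843 dits.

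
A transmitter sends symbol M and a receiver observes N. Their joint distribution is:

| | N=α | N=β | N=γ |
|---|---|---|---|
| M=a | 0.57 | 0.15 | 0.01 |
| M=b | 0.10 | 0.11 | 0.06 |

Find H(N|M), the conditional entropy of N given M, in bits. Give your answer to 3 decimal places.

1.024 bits

Marginals: p(M) = (0.7300, 0.2700), p(N) = (0.6700, 0.2600, 0.0700).
H(N|M) = Σ p(M) · H(N|M=·).
  M=a: p=0.7300, H(N|M=a) = 0.8326
  M=b: p=0.2700, H(N|M=b) = 1.5407
Weighted sum = 1.024 bits.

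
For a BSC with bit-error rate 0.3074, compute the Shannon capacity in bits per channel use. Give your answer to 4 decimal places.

0.1099 bits

Binary symmetric channel: C = 1 − h₂(ε) where h₂ is the binary entropy function.
h₂(0.3074) = −0.3074·log₂0.3074 − 0.6926·log₂0.6926 = 0.8901.
C = 1 − 0.8901 = 0.1099 bits per channel use.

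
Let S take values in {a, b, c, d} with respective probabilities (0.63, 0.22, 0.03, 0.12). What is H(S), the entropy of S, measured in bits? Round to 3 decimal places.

H(S) = −Σ p·log₂ p.
  −(0.63)·log₂(0.63) = 0.4199
  −(0.22)·log₂(0.22) = 0.4806
  −(0.03)·log₂(0.03) = 0.1518
  −(0.12)·log₂(0.12) = 0.3671
Sum: 0.4199 + 0.4806 + 0.1518 + 0.3671 = 1.419 bits.

1.419 bits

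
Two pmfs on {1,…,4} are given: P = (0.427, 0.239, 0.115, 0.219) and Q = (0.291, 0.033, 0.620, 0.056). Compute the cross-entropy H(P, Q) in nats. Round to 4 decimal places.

H(P,Q) = −Σ p·ln q.
  −0.427·ln(0.291) = 0.52710
  −0.239·ln(0.033) = 0.81529
  −0.115·ln(0.620) = 0.05497
  −0.219·ln(0.056) = 0.63125
H(P,Q) = 2.0286 nats.

2.0286 nats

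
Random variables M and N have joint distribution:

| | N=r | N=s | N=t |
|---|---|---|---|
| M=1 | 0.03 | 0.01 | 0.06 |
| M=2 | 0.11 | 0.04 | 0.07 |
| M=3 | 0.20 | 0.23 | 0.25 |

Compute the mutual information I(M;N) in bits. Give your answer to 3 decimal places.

Marginals: p(M) = (0.1000, 0.2200, 0.6800), p(N) = (0.3400, 0.2800, 0.3800).
I(M;N) = H(M) + H(N) − H(M,N).
H(M) = 1.1911, H(N) = 1.5738, H(M,N) = 2.7184.
I(M;N) = 1.1911 + 1.5738 − 2.7184 = 0.047 bits.

0.047 bits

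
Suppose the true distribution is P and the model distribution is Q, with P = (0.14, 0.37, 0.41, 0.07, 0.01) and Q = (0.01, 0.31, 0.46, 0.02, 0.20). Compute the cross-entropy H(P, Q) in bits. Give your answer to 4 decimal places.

H(P,Q) = −Σ p·log₂ q.
  −0.14·log₂(0.01) = 0.93014
  −0.37·log₂(0.31) = 0.62517
  −0.41·log₂(0.46) = 0.45932
  −0.07·log₂(0.02) = 0.39507
  −0.01·log₂(0.20) = 0.02322
H(P,Q) = 2.4329 bits.

2.4329 bits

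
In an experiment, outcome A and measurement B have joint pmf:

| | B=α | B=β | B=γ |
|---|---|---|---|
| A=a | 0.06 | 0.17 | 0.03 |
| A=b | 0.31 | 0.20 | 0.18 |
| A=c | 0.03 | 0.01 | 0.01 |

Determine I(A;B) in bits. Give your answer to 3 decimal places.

Marginals: p(A) = (0.2600, 0.6900, 0.0500), p(B) = (0.4000, 0.3800, 0.2200).
I(A;B) = H(A) + H(B) − H(A,B).
H(A) = 1.0908, H(B) = 1.5398, H(A,B) = 2.5480.
I(A;B) = 1.0908 + 1.5398 − 2.5480 = 0.083 bits.

0.083 bits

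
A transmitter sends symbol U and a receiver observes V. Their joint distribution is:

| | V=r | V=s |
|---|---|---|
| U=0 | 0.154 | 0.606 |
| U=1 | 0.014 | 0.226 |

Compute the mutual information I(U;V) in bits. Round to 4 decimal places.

Marginals: p(U) = (0.7600, 0.2400), p(V) = (0.1680, 0.8320).
I(U;V) = Σ p(x,y)·log₂[p(x,y)/(p(x)p(y))].
  (0,r): 0.154·log₂(1.2061) = 0.04164
  (0,s): 0.606·log₂(0.9584) = -0.03717
  (1,r): 0.014·log₂(0.3472) = -0.02136
  (1,s): 0.226·log₂(1.1318) = 0.04037
Sum = 0.0235 bits.

0.0235 bits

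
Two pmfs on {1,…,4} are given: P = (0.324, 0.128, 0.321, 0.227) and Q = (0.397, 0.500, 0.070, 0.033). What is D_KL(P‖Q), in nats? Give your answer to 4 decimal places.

0.6864 nats

D(P‖Q) = Σ p·ln(p/q).
  0.324·ln(0.324/0.397) = -0.06583
  0.128·ln(0.128/0.500) = -0.17441
  0.321·ln(0.321/0.070) = 0.48887
  0.227·ln(0.227/0.033) = 0.43776
D(P‖Q) = 0.6864 nats.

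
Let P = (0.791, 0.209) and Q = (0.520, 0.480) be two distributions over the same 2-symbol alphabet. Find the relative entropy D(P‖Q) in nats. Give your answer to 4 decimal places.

0.1580 nats

D(P‖Q) = Σ p·ln(p/q).
  0.791·ln(0.791/0.520) = 0.33180
  0.209·ln(0.209/0.480) = -0.17377
D(P‖Q) = 0.1580 nats.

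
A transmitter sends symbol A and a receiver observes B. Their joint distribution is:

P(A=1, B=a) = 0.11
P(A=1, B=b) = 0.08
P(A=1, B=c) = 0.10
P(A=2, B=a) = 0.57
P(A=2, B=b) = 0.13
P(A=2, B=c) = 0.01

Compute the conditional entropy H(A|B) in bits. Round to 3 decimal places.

Chain rule: H(A|B) = H(A,B) − H(B).
Marginals: p(A) = (0.2900, 0.7100), p(B) = (0.6800, 0.2100, 0.1100).
H(A,B) = 1.8853 bits; H(B) = 1.2015 bits.
H(A|B) = 1.8853 − 1.2015 = 0.684 bits.

0.684 bits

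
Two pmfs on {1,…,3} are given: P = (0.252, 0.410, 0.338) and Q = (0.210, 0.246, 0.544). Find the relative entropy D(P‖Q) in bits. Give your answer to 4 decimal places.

D(P‖Q) = Σ p·log₂(p/q).
  0.252·log₂(0.252/0.210) = 0.06628
  0.410·log₂(0.410/0.246) = 0.30216
  0.338·log₂(0.338/0.544) = -0.23207
D(P‖Q) = 0.1364 bits.

0.1364 bits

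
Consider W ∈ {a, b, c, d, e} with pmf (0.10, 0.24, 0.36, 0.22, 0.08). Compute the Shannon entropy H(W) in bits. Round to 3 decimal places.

2.129 bits

H(W) = −Σ p·log₂ p.
  −(0.10)·log₂(0.10) = 0.3322
  −(0.24)·log₂(0.24) = 0.4941
  −(0.36)·log₂(0.36) = 0.5306
  −(0.22)·log₂(0.22) = 0.4806
  −(0.08)·log₂(0.08) = 0.2915
Sum: 0.3322 + 0.4941 + 0.5306 + 0.4806 + 0.2915 = 2.129 bits.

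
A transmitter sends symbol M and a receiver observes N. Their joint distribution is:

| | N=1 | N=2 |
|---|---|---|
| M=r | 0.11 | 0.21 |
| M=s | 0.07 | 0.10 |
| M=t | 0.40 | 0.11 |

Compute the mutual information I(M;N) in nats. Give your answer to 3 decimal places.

Marginals: p(M) = (0.3200, 0.1700, 0.5100), p(N) = (0.5800, 0.4200).
I(M;N) = H(M) + H(N) − H(M,N).
H(M) = 1.0093, H(N) = 0.6803, H(M,N) = 1.5963.
I(M;N) = 1.0093 + 0.6803 − 1.5963 = 0.093 nats.

0.093 nats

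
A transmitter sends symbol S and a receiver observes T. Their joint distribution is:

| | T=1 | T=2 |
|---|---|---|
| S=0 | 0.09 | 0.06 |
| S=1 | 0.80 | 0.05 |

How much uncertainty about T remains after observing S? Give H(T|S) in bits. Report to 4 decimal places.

0.4200 bits

Marginals: p(S) = (0.1500, 0.8500), p(T) = (0.8900, 0.1100).
H(T|S) = Σ p(S) · H(T|S=·).
  S=0: p=0.1500, H(T|S=0) = 0.9710
  S=1: p=0.8500, H(T|S=1) = 0.3228
Weighted sum = 0.4200 bits.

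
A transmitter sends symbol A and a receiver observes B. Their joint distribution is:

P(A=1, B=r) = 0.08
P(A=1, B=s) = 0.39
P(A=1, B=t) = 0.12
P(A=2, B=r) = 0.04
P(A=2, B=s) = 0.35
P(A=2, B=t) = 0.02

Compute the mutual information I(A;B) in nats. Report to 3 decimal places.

Marginals: p(A) = (0.5900, 0.4100), p(B) = (0.1200, 0.7400, 0.1400).
I(A;B) = Σ p(x,y)·ln[p(x,y)/(p(x)p(y))].
  (1,r): 0.08·ln(1.1299) = 0.0098
  (1,s): 0.39·ln(0.8933) = -0.0440
  (1,t): 0.12·ln(1.4528) = 0.0448
  (2,r): 0.04·ln(0.8130) = -0.0083
  (2,s): 0.35·ln(1.1536) = 0.0500
  (2,t): 0.02·ln(0.3484) = -0.0211
Sum = 0.031 nats.

0.031 nats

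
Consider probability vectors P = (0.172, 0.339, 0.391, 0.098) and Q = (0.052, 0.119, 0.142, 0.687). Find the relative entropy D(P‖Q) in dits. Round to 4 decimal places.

D(P‖Q) = Σ p·log₁₀(p/q).
  0.172·log₁₀(0.172/0.052) = 0.08936
  0.339·log₁₀(0.339/0.119) = 0.15413
  0.391·log₁₀(0.391/0.142) = 0.17200
  0.098·log₁₀(0.098/0.687) = -0.08288
D(P‖Q) = 0.3326 dits.

0.3326 dits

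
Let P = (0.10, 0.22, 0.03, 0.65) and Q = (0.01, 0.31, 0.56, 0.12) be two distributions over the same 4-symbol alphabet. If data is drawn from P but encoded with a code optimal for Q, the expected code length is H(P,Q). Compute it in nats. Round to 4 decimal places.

2.1137 nats

H(P,Q) = −Σ p·ln q.
  −0.10·ln(0.01) = 0.46052
  −0.22·ln(0.31) = 0.25766
  −0.03·ln(0.56) = 0.01739
  −0.65·ln(0.12) = 1.37817
H(P,Q) = 2.1137 nats.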